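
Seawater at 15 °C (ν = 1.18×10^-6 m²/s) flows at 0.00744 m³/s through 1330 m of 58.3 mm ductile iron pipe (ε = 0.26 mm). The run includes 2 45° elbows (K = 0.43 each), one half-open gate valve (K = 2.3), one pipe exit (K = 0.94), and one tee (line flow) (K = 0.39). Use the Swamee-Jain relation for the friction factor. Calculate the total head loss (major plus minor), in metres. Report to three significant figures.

V = 4Q/(πD²) = 2.787 m/s; V²/2g = 0.3959 m
Re = 1.38×10^5, ε/D = 0.00446 → f = 0.03030 (Swamee-Jain)
Major: h_f = f(L/D)·V²/2g = 0.03030·22813·0.3959 = 273.7 m
Minor: ΣK = 4.49; h_m = ΣK·V²/2g = 1.778 m
Total H_L = 273.7 + 1.778 = 275.4 m

H_L ≈ 275 m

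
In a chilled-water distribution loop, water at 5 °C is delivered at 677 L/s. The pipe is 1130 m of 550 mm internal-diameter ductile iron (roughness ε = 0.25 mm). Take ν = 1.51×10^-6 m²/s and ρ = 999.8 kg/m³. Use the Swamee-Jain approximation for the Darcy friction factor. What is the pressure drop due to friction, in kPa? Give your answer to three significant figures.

V = 4Q/(πD²) = 4·0.677/(π·0.550²) = 2.850 m/s
Re = VD/ν = 2.850·0.550/1.51×10^-6 = 1.04×10^6 → turbulent
ε/D = 0.25/550 = 4.55×10^-4
Swamee-Jain: f = 0.01696
h_f = f(L/D)V²/(2g) = 0.01696·(1130/0.550)·2.850²/(2·9.81) = 14.43 m
Δp = ρg·h_f = 999.8·9.81·14.43 = 141.5 kPa

Δp ≈ 141 kPa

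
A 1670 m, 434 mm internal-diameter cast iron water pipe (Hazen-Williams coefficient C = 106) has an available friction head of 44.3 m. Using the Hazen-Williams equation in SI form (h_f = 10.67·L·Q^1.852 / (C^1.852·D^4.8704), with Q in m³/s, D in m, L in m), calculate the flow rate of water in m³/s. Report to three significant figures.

Q ≈ 0.463 m³/s

Rearranging: Q = [h_f·C^1.852·D^4.8704 / (10.67·L)]^(1/1.852)
Q = [44.3·106^1.852·0.434^4.8704 / (10.67·1670)]^0.540 = 0.4631 m³/s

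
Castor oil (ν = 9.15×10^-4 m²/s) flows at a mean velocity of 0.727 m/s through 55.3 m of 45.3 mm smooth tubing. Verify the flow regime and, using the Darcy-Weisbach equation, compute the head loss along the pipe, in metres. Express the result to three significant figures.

Re = VD/ν = 0.727·0.04530/9.15×10^-4 = 36.0 → laminar (Re < 2300)
f = 64/Re = 1.778
h_f = f(L/D)V²/(2g) = 1.778·(55.3/0.04530)·0.727²/(2·9.81) = 58.47 m

h_f ≈ 58.5 m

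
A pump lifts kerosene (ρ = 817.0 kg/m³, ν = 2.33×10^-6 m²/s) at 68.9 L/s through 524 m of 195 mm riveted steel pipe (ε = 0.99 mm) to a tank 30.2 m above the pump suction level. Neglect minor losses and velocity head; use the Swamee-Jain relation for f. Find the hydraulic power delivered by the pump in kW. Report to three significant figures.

P_hyd ≈ 29.2 kW

V = 4Q/(πD²) = 2.307 m/s; Re = 1.93×10^5; ε/D = 0.00508; f = 0.03117
h_f = f(L/D)V²/2g = 22.72 m
Total head H = z + h_f = 30.2 + 22.72 = 52.92 m
P_hyd = ρgQH = 817.0·9.81·0.0689·52.92 = 29.23 kW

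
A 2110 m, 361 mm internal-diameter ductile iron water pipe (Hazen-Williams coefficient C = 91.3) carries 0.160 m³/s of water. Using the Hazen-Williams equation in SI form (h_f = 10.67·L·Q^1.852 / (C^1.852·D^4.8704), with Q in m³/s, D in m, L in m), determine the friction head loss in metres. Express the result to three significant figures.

h_f = 10.67·2110·0.160^1.852 / (91.3^1.852·0.361^4.8704) = 25.28 m

h_f ≈ 25.3 m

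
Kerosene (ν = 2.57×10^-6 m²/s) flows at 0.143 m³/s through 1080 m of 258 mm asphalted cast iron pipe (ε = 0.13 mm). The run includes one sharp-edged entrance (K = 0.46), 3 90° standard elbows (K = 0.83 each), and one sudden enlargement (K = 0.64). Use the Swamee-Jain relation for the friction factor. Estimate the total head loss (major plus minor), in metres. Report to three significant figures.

H_L ≈ 30.9 m

V = 4Q/(πD²) = 2.735 m/s; V²/2g = 0.3813 m
Re = 2.75×10^5, ε/D = 5.04×10^-4 → f = 0.01847 (Swamee-Jain)
Major: h_f = f(L/D)·V²/2g = 0.01847·4186·0.3813 = 29.48 m
Minor: ΣK = 3.59; h_m = ΣK·V²/2g = 1.369 m
Total H_L = 29.48 + 1.369 = 30.85 m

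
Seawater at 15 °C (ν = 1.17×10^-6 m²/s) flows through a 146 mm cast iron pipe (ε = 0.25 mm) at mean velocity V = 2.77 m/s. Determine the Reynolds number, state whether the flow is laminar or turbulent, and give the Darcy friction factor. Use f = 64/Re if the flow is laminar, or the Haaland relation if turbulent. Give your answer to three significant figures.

Re = VD/ν = 2.770·0.146/1.17×10^-6 = 3.46×10^5
Re > 4000 → turbulent; ε/D = 0.00171
Haaland: f = 0.02304

Re ≈ 3.46×10^5; turbulent; f ≈ 0.0230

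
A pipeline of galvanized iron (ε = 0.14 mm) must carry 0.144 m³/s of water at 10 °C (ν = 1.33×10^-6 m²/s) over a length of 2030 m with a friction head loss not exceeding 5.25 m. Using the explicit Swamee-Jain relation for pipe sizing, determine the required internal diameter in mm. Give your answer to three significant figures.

Swamee-Jain (Type III): D = 0.66·[ε^1.25·(LQ²/(gh_f))^4.75 + ν·Q^9.4·(L/(gh_f))^5.2]^0.04
LQ²/(gh_f) = 0.8173; L/(gh_f) = 39.42
Term 1 = ε^1.25·(…)^4.75 = 5.84×10^-6; Term 2 = ν·Q^9.4·(…)^5.2 = 3.24×10^-6
D = 0.66·(5.84×10^-6 + 3.24×10^-6)^0.04 = 0.4148 m = 415 mm
Check: V = 1.07 m/s, Re = 3.32×10^5, f = 0.01717, h_f = 4.86 m ≈ 5.25 m ✓

D ≈ 415 mm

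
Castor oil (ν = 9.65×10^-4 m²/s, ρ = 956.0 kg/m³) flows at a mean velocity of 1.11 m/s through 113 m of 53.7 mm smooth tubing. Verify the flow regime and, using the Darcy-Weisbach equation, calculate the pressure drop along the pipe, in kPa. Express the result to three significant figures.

Re = VD/ν = 1.11·0.05370/9.65×10^-4 = 61.8 → laminar (Re < 2300)
f = 64/Re = 1.036
h_f = f(L/D)V²/(2g) = 1.036·(113/0.05370)·1.11²/(2·9.81) = 136.9 m
Δp = ρg·h_f = 956.0·9.81·136.9 = 1284 kPa

Δp ≈ 1280 kPa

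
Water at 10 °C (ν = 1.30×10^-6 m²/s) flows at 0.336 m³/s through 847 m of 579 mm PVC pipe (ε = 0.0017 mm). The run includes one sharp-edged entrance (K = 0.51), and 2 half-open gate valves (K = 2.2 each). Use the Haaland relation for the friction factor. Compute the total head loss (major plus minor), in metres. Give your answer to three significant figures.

H_L ≈ 1.96 m

V = 4Q/(πD²) = 1.276 m/s; V²/2g = 0.08300 m
Re = 5.68×10^5, ε/D = 2.94×10^-6 → f = 0.01280 (Haaland)
Major: h_f = f(L/D)·V²/2g = 0.01280·1463·0.08300 = 1.555 m
Minor: ΣK = 4.91; h_m = ΣK·V²/2g = 0.4075 m
Total H_L = 1.555 + 0.4075 = 1.962 m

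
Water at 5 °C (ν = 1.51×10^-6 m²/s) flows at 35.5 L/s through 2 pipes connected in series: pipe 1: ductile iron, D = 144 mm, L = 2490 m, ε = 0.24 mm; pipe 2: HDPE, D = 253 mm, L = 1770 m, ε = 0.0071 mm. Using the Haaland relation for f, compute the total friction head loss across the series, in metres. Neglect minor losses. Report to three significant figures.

Pipe 1: V = 2.180 m/s, Re = 2.08×10^5, ε/D = 0.00167, f = 0.02322, h_1 = f(L/D)V²/2g = 97.25 m
Pipe 2: V = 0.7062 m/s, Re = 1.18×10^5, ε/D = 2.81×10^-5, f = 0.01734, h_2 = f(L/D)V²/2g = 3.083 m
Series → Q common, losses add: H = Σh = 100.3 m

H ≈ 100 m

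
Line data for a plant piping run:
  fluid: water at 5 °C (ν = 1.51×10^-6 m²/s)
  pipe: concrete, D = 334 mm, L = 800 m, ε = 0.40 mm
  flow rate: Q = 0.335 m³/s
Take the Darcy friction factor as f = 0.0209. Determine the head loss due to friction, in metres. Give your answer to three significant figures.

h_f ≈ 37.3 m

V = 4Q/(πD²) = 4·0.335/(π·0.334²) = 3.824 m/s
h_f = f(L/D)V²/(2g) = 0.02090·(800/0.334)·3.824²/(2·9.81) = 37.30 m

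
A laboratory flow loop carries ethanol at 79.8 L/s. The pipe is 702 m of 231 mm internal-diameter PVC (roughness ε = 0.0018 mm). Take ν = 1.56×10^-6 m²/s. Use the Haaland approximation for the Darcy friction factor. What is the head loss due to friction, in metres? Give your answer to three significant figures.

V = 4Q/(πD²) = 4·0.0798/(π·0.231²) = 1.904 m/s
Re = VD/ν = 1.904·0.231/1.56×10^-6 = 2.82×10^5 → turbulent
ε/D = 0.0018/231 = 7.79×10^-6
Haaland: f = 0.01457
h_f = f(L/D)V²/(2g) = 0.01457·(702/0.231)·1.904²/(2·9.81) = 8.182 m

h_f ≈ 8.18 m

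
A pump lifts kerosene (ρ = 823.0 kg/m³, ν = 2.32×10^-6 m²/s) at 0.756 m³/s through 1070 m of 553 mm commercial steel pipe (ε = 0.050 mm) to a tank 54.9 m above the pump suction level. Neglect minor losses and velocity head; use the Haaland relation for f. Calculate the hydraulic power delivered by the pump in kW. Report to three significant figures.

V = 4Q/(πD²) = 3.148 m/s; Re = 7.50×10^5; ε/D = 9.04×10^-5; f = 0.01354
h_f = f(L/D)V²/2g = 13.23 m
Total head H = z + h_f = 54.9 + 13.23 = 68.13 m
P_hyd = ρgQH = 823.0·9.81·0.756·68.13 = 415.8 kW

P_hyd ≈ 416 kW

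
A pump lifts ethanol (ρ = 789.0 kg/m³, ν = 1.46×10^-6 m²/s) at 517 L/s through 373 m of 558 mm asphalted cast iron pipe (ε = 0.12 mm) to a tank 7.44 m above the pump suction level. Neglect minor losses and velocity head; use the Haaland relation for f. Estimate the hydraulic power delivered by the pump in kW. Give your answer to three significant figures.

P_hyd ≈ 38.9 kW

V = 4Q/(πD²) = 2.114 m/s; Re = 8.08×10^5; ε/D = 2.15×10^-4; f = 0.01493
h_f = f(L/D)V²/2g = 2.274 m
Total head H = z + h_f = 7.44 + 2.274 = 9.714 m
P_hyd = ρgQH = 789.0·9.81·0.517·9.714 = 38.87 kW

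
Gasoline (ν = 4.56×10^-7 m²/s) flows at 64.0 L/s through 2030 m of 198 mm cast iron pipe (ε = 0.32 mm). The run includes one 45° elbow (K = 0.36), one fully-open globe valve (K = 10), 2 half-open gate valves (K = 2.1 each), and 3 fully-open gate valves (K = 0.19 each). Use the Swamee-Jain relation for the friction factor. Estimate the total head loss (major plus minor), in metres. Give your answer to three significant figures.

H_L ≈ 54.1 m

V = 4Q/(πD²) = 2.079 m/s; V²/2g = 0.2202 m
Re = 9.03×10^5, ε/D = 0.00162 → f = 0.02247 (Swamee-Jain)
Major: h_f = f(L/D)·V²/2g = 0.02247·10253·0.2202 = 50.73 m
Minor: ΣK = 15.1; h_m = ΣK·V²/2g = 3.332 m
Total H_L = 50.73 + 3.332 = 54.06 m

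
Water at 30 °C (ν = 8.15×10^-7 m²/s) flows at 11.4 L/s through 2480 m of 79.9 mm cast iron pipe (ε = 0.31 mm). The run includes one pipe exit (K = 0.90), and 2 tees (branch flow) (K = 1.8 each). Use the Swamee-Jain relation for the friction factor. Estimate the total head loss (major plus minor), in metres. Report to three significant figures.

V = 4Q/(πD²) = 2.274 m/s; V²/2g = 0.2635 m
Re = 2.23×10^5, ε/D = 0.00388 → f = 0.02884 (Swamee-Jain)
Major: h_f = f(L/D)·V²/2g = 0.02884·31039·0.2635 = 235.8 m
Minor: ΣK = 4.50; h_m = ΣK·V²/2g = 1.186 m
Total H_L = 235.8 + 1.186 = 237.0 m

H_L ≈ 237 m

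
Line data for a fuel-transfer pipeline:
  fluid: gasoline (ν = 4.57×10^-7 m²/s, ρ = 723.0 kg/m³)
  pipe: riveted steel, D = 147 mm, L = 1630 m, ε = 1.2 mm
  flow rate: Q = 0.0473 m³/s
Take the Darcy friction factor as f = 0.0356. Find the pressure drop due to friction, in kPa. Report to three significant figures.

V = 4Q/(πD²) = 4·0.0473/(π·0.147²) = 2.787 m/s
h_f = f(L/D)V²/(2g) = 0.03560·(1630/0.147)·2.787²/(2·9.81) = 156.3 m
Δp = ρg·h_f = 723.0·9.81·156.3 = 1108 kPa

Δp ≈ 1110 kPa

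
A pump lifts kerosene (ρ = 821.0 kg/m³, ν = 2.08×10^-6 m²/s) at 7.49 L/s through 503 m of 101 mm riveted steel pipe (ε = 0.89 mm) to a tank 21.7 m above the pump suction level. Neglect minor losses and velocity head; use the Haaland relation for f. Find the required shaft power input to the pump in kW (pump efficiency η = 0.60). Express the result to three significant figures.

P_shaft ≈ 3.02 kW

V = 4Q/(πD²) = 0.9349 m/s; Re = 4.54×10^4; ε/D = 0.00881; f = 0.03771
h_f = f(L/D)V²/2g = 8.366 m
Total head H = z + h_f = 21.7 + 8.366 = 30.07 m
P_hyd = ρgQH = 821.0·9.81·0.00749·30.07 = 1.814 kW
P_shaft = P_hyd/η = 1.814/0.60 = 3.023 kW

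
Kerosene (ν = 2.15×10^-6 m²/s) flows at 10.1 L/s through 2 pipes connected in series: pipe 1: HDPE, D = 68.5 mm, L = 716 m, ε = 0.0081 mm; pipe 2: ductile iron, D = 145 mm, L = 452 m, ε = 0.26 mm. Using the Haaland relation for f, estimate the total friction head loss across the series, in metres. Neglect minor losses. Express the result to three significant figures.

Pipe 1: V = 2.741 m/s, Re = 8.73×10^4, ε/D = 1.18×10^-4, f = 0.01882, h_1 = f(L/D)V²/2g = 75.32 m
Pipe 2: V = 0.6116 m/s, Re = 4.13×10^4, ε/D = 0.00179, f = 0.02632, h_2 = f(L/D)V²/2g = 1.565 m
Series → Q common, losses add: H = Σh = 76.88 m

H ≈ 76.9 m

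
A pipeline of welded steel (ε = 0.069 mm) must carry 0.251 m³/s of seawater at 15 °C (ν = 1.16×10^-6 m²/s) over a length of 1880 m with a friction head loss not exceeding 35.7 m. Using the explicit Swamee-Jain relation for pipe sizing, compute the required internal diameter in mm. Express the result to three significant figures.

Swamee-Jain (Type III): D = 0.66·[ε^1.25·(LQ²/(gh_f))^4.75 + ν·Q^9.4·(L/(gh_f))^5.2]^0.04
LQ²/(gh_f) = 0.3382; L/(gh_f) = 5.368
Term 1 = ε^1.25·(…)^4.75 = 3.65×10^-8; Term 2 = ν·Q^9.4·(…)^5.2 = 1.65×10^-8
D = 0.66·(3.65×10^-8 + 1.65×10^-8)^0.04 = 0.3377 m = 338 mm
Check: V = 2.80 m/s, Re = 8.16×10^5, f = 0.01500, h_f = 33.4 m ≈ 35.7 m ✓

D ≈ 338 mm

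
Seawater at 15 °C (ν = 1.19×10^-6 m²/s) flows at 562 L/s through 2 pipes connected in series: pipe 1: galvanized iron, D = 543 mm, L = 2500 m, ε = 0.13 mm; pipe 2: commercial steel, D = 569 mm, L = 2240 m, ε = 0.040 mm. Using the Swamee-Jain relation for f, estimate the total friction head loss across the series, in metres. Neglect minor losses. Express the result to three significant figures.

H ≈ 33.6 m

Pipe 1: V = 2.427 m/s, Re = 1.11×10^6, ε/D = 2.39×10^-4, f = 0.01511, h_1 = f(L/D)V²/2g = 20.88 m
Pipe 2: V = 2.210 m/s, Re = 1.06×10^6, ε/D = 7.03×10^-5, f = 0.01297, h_2 = f(L/D)V²/2g = 12.71 m
Series → Q common, losses add: H = Σh = 33.60 m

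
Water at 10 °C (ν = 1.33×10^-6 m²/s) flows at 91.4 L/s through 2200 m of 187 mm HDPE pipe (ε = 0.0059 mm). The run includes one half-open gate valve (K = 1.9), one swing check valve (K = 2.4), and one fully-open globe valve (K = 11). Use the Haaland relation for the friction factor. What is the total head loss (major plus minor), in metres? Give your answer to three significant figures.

H_L ≈ 98.8 m

V = 4Q/(πD²) = 3.328 m/s; V²/2g = 0.5645 m
Re = 4.68×10^5, ε/D = 3.16×10^-5 → f = 0.01358 (Haaland)
Major: h_f = f(L/D)·V²/2g = 0.01358·11765·0.5645 = 90.20 m
Minor: ΣK = 15.3; h_m = ΣK·V²/2g = 8.637 m
Total H_L = 90.20 + 8.637 = 98.84 m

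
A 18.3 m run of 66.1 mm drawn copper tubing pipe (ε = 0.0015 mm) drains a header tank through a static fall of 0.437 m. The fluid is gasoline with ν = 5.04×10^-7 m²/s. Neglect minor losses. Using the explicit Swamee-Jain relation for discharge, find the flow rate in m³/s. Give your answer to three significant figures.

Q ≈ 0.00476 m³/s

Swamee-Jain (Type II): Q = -0.965·√(gD⁵h_f/L)·ln[ε/(3.7D) + √(3.17ν²L/(gD³h_f))]
√(gD⁵h_f/L) = √(9.81·0.0661⁵·0.437/18.3) = 5.437×10^-4
ε/(3.7D) = 6.13×10^-6; √(3.17ν²L/(gD³h_f)) = 1.09×10^-4
Q = -0.965·5.437×10^-4·ln(1.152×10^-4) = 0.004758 m³/s
Check: V = 1.39 m/s, Re = 1.82×10^5, f = 0.01602, h_f = 0.435 m ≈ 0.437 m ✓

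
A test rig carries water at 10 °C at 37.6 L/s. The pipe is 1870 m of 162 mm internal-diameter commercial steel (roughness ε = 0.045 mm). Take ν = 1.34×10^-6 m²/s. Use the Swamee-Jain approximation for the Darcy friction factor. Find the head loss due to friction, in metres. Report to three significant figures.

V = 4Q/(πD²) = 4·0.0376/(π·0.162²) = 1.824 m/s
Re = VD/ν = 1.824·0.162/1.34×10^-6 = 2.21×10^5 → turbulent
ε/D = 0.045/162 = 2.78×10^-4
Swamee-Jain: f = 0.01745
h_f = f(L/D)V²/(2g) = 0.01745·(1870/0.162)·1.824²/(2·9.81) = 34.17 m

h_f ≈ 34.2 m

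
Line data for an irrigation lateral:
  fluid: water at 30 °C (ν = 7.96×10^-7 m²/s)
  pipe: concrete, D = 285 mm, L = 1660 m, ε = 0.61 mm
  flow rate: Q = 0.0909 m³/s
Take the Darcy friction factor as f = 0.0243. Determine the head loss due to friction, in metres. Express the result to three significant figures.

h_f ≈ 14.6 m

V = 4Q/(πD²) = 4·0.0909/(π·0.285²) = 1.425 m/s
h_f = f(L/D)V²/(2g) = 0.02430·(1660/0.285)·1.425²/(2·9.81) = 14.65 m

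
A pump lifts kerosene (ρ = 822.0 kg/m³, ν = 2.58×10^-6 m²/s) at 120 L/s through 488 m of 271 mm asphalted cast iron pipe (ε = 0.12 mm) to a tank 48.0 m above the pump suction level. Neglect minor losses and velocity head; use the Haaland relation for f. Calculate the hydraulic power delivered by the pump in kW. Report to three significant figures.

V = 4Q/(πD²) = 2.080 m/s; Re = 2.19×10^5; ε/D = 4.43×10^-4; f = 0.01818
h_f = f(L/D)V²/2g = 7.224 m
Total head H = z + h_f = 48.0 + 7.224 = 55.22 m
P_hyd = ρgQH = 822.0·9.81·0.120·55.22 = 53.44 kW

P_hyd ≈ 53.4 kW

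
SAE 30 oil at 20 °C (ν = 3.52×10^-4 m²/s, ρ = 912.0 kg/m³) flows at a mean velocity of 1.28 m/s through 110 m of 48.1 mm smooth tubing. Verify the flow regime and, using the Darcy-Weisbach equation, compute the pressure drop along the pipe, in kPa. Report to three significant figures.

Re = VD/ν = 1.28·0.04810/3.52×10^-4 = 175 → laminar (Re < 2300)
f = 64/Re = 0.3659
h_f = f(L/D)V²/(2g) = 0.3659·(110/0.04810)·1.28²/(2·9.81) = 69.88 m
Δp = ρg·h_f = 912.0·9.81·69.88 = 625.2 kPa

Δp ≈ 625 kPa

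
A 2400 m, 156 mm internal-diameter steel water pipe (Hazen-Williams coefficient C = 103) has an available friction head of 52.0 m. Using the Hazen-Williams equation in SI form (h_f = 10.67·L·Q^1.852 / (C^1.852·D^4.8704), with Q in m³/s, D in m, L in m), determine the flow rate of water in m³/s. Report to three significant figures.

Q ≈ 0.0274 m³/s

Rearranging: Q = [h_f·C^1.852·D^4.8704 / (10.67·L)]^(1/1.852)
Q = [52.0·103^1.852·0.156^4.8704 / (10.67·2400)]^0.540 = 0.02736 m³/s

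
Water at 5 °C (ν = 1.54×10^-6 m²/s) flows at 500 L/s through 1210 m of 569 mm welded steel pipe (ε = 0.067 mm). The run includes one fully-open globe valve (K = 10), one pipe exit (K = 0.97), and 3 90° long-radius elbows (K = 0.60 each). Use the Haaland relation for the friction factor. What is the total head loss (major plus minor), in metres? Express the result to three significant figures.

V = 4Q/(πD²) = 1.966 m/s; V²/2g = 0.1971 m
Re = 7.27×10^5, ε/D = 1.18×10^-4 → f = 0.01394 (Haaland)
Major: h_f = f(L/D)·V²/2g = 0.01394·2127·0.1971 = 5.841 m
Minor: ΣK = 12.8; h_m = ΣK·V²/2g = 2.517 m
Total H_L = 5.841 + 2.517 = 8.357 m

H_L ≈ 8.36 m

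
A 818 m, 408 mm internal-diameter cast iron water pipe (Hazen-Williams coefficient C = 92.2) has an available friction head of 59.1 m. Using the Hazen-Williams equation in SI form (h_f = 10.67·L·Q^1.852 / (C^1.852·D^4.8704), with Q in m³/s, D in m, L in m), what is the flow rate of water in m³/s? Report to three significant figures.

Q ≈ 0.588 m³/s

Rearranging: Q = [h_f·C^1.852·D^4.8704 / (10.67·L)]^(1/1.852)
Q = [59.1·92.2^1.852·0.408^4.8704 / (10.67·818)]^0.540 = 0.5882 m³/s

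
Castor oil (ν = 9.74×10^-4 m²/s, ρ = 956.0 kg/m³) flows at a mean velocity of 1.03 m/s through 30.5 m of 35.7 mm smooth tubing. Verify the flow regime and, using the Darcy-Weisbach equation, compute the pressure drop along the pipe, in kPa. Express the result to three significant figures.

Δp ≈ 734 kPa

Re = VD/ν = 1.03·0.03570/9.74×10^-4 = 37.8 → laminar (Re < 2300)
f = 64/Re = 1.695
h_f = f(L/D)V²/(2g) = 1.695·(30.5/0.03570)·1.03²/(2·9.81) = 78.31 m
Δp = ρg·h_f = 956.0·9.81·78.31 = 734.5 kPa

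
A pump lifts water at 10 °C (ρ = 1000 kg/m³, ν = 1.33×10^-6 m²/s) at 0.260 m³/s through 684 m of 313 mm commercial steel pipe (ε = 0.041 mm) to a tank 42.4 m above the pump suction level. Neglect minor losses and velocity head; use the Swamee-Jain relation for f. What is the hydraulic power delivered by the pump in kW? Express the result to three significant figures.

V = 4Q/(πD²) = 3.379 m/s; Re = 7.95×10^5; ε/D = 1.31×10^-4; f = 0.01419
h_f = f(L/D)V²/2g = 18.05 m
Total head H = z + h_f = 42.4 + 18.05 = 60.45 m
P_hyd = ρgQH = 1000·9.81·0.260·60.45 = 154.2 kW

P_hyd ≈ 154 kW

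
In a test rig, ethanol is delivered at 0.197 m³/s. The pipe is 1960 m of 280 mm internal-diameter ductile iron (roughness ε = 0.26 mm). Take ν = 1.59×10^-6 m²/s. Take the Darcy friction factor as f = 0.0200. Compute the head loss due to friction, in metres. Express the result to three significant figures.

h_f ≈ 73.0 m

V = 4Q/(πD²) = 4·0.197/(π·0.280²) = 3.199 m/s
h_f = f(L/D)V²/(2g) = 0.02000·(1960/0.280)·3.199²/(2·9.81) = 73.04 m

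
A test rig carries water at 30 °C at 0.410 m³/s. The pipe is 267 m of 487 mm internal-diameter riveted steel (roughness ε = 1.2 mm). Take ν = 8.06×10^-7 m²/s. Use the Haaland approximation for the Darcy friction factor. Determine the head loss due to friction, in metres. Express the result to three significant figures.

h_f ≈ 3.38 m

V = 4Q/(πD²) = 4·0.410/(π·0.487²) = 2.201 m/s
Re = VD/ν = 2.201·0.487/8.06×10^-7 = 1.33×10^6 → turbulent
ε/D = 1.2/487 = 0.00246
Haaland: f = 0.02493
h_f = f(L/D)V²/(2g) = 0.02493·(267/0.487)·2.201²/(2·9.81) = 3.375 m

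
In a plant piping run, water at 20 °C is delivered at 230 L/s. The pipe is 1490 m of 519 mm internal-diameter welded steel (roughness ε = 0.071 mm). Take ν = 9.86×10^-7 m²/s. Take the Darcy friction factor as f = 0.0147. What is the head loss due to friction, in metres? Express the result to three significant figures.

V = 4Q/(πD²) = 4·0.230/(π·0.519²) = 1.087 m/s
h_f = f(L/D)V²/(2g) = 0.01470·(1490/0.519)·1.087²/(2·9.81) = 2.542 m

h_f ≈ 2.54 m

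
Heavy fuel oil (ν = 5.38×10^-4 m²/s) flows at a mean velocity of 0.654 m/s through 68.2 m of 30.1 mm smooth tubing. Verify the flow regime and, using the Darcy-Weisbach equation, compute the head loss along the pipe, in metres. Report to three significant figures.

Re = VD/ν = 0.654·0.03010/5.38×10^-4 = 36.6 → laminar (Re < 2300)
f = 64/Re = 1.749
h_f = f(L/D)V²/(2g) = 1.749·(68.2/0.03010)·0.654²/(2·9.81) = 86.40 m

h_f ≈ 86.4 m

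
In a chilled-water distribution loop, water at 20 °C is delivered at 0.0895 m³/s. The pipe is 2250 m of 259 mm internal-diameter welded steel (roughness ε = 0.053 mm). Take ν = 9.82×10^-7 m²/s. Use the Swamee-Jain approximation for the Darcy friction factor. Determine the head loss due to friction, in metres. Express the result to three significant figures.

V = 4Q/(πD²) = 4·0.0895/(π·0.259²) = 1.699 m/s
Re = VD/ν = 1.699·0.259/9.82×10^-7 = 4.48×10^5 → turbulent
ε/D = 0.053/259 = 2.05×10^-4
Swamee-Jain: f = 0.01570
h_f = f(L/D)V²/(2g) = 0.01570·(2250/0.259)·1.699²/(2·9.81) = 20.07 m

h_f ≈ 20.1 m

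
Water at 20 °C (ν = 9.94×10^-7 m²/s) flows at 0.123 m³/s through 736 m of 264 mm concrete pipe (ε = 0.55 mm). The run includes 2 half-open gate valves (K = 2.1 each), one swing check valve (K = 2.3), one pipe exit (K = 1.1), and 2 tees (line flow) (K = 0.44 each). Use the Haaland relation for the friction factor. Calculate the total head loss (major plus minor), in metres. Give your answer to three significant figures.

V = 4Q/(πD²) = 2.247 m/s; V²/2g = 0.2573 m
Re = 5.97×10^5, ε/D = 0.00208 → f = 0.02399 (Haaland)
Major: h_f = f(L/D)·V²/2g = 0.02399·2788·0.2573 = 17.21 m
Minor: ΣK = 8.48; h_m = ΣK·V²/2g = 2.182 m
Total H_L = 17.21 + 2.182 = 19.39 m

H_L ≈ 19.4 m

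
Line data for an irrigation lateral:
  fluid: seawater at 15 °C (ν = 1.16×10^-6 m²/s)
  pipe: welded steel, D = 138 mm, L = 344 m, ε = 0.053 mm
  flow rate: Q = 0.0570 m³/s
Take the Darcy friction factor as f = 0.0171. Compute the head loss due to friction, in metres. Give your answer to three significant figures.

h_f ≈ 31.6 m

V = 4Q/(πD²) = 4·0.0570/(π·0.138²) = 3.811 m/s
h_f = f(L/D)V²/(2g) = 0.01710·(344/0.138)·3.811²/(2·9.81) = 31.55 m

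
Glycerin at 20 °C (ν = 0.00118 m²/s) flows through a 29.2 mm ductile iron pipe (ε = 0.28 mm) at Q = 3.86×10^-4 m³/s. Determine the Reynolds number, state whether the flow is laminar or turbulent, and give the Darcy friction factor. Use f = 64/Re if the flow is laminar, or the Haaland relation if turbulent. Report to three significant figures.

Re ≈ 14.3; laminar; f = 64/Re ≈ 4.49

V = 4Q/(πD²) = 0.5764 m/s
Re = VD/ν = 0.5764·0.0292/0.00118 = 14.3
Re < 2300 → laminar → f = 64/Re = 4.487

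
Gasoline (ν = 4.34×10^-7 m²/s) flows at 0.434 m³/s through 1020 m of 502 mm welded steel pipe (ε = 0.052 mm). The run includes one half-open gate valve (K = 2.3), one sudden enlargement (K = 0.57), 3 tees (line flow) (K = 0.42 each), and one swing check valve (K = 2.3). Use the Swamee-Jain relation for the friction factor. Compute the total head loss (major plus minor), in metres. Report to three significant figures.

H_L ≈ 7.94 m

V = 4Q/(πD²) = 2.193 m/s; V²/2g = 0.2451 m
Re = 2.54×10^6, ε/D = 1.04×10^-4 → f = 0.01279 (Swamee-Jain)
Major: h_f = f(L/D)·V²/2g = 0.01279·2032·0.2451 = 6.368 m
Minor: ΣK = 6.43; h_m = ΣK·V²/2g = 1.576 m
Total H_L = 6.368 + 1.576 = 7.943 m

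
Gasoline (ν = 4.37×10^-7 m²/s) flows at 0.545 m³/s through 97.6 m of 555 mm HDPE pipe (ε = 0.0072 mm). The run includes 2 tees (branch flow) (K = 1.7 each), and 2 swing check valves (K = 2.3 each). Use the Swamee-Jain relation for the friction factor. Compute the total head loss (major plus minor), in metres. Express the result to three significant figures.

H_L ≈ 2.54 m

V = 4Q/(πD²) = 2.253 m/s; V²/2g = 0.2587 m
Re = 2.86×10^6, ε/D = 1.30×10^-5 → f = 0.01038 (Swamee-Jain)
Major: h_f = f(L/D)·V²/2g = 0.01038·175.9·0.2587 = 0.4722 m
Minor: ΣK = 8.00; h_m = ΣK·V²/2g = 2.069 m
Total H_L = 0.4722 + 2.069 = 2.542 m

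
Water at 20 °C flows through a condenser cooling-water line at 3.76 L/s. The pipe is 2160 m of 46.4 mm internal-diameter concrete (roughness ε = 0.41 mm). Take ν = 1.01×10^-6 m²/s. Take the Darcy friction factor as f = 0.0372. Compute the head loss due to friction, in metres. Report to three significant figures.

h_f ≈ 436 m

V = 4Q/(πD²) = 4·0.00376/(π·0.0464²) = 2.224 m/s
h_f = f(L/D)V²/(2g) = 0.03720·(2160/0.0464)·2.224²/(2·9.81) = 436.4 m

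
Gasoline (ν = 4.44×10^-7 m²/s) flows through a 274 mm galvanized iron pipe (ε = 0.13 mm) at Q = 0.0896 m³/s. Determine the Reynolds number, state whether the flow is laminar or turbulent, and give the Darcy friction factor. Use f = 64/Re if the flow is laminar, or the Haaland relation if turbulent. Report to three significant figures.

V = 4Q/(πD²) = 1.520 m/s
Re = VD/ν = 1.520·0.274/4.44×10^-7 = 9.38×10^5
Re > 4000 → turbulent; ε/D = 4.74×10^-4
Haaland: f = 0.01702

Re ≈ 9.38×10^5; turbulent; f ≈ 0.0170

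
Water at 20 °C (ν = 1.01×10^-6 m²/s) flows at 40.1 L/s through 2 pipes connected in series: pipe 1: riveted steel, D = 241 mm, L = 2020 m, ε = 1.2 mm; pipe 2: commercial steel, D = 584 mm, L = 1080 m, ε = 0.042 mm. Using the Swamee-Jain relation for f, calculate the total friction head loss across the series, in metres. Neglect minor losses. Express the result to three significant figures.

Pipe 1: V = 0.8791 m/s, Re = 2.10×10^5, ε/D = 0.00498, f = 0.03095, h_1 = f(L/D)V²/2g = 10.22 m
Pipe 2: V = 0.1497 m/s, Re = 8.66×10^4, ε/D = 7.19×10^-5, f = 0.01881, h_2 = f(L/D)V²/2g = 0.03973 m
Series → Q common, losses add: H = Σh = 10.26 m

H ≈ 10.3 m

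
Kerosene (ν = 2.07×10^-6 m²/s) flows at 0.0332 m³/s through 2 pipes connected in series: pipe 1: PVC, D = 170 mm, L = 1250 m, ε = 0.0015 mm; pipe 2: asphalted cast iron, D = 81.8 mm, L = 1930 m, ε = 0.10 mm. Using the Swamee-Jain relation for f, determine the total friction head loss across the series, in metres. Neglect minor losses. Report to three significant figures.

H ≈ 1060 m

Pipe 1: V = 1.463 m/s, Re = 1.20×10^5, ε/D = 8.82×10^-6, f = 0.01726, h_1 = f(L/D)V²/2g = 13.84 m
Pipe 2: V = 6.317 m/s, Re = 2.50×10^5, ε/D = 0.00122, f = 0.02179, h_2 = f(L/D)V²/2g = 1046 m
Series → Q common, losses add: H = Σh = 1060 m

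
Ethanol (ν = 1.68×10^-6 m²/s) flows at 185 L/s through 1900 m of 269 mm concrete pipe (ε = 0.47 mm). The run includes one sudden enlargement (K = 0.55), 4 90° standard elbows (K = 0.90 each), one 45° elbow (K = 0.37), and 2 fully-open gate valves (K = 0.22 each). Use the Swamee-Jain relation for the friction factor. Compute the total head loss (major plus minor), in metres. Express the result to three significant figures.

V = 4Q/(πD²) = 3.255 m/s; V²/2g = 0.5401 m
Re = 5.21×10^5, ε/D = 0.00175 → f = 0.02310 (Swamee-Jain)
Major: h_f = f(L/D)·V²/2g = 0.02310·7063·0.5401 = 88.13 m
Minor: ΣK = 4.96; h_m = ΣK·V²/2g = 2.679 m
Total H_L = 88.13 + 2.679 = 90.80 m

H_L ≈ 90.8 m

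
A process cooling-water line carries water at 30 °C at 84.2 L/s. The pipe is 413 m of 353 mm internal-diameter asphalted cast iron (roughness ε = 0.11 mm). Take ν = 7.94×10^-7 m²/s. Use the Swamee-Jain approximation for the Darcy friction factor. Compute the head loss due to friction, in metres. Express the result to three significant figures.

h_f ≈ 0.741 m

V = 4Q/(πD²) = 4·0.0842/(π·0.353²) = 0.8603 m/s
Re = VD/ν = 0.8603·0.353/7.94×10^-7 = 3.82×10^5 → turbulent
ε/D = 0.11/353 = 3.12×10^-4
Swamee-Jain: f = 0.01679
h_f = f(L/D)V²/(2g) = 0.01679·(413/0.353)·0.8603²/(2·9.81) = 0.7411 m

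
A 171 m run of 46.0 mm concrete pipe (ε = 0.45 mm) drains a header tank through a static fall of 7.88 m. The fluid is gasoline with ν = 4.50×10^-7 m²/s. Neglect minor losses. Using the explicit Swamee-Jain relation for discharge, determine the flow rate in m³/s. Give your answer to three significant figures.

Swamee-Jain (Type II): Q = -0.965·√(gD⁵h_f/L)·ln[ε/(3.7D) + √(3.17ν²L/(gD³h_f))]
√(gD⁵h_f/L) = √(9.81·0.0460⁵·7.88/171) = 3.051×10^-4
ε/(3.7D) = 0.00264; √(3.17ν²L/(gD³h_f)) = 1.21×10^-4
Q = -0.965·3.051×10^-4·ln(0.002765) = 0.001735 m³/s
Check: V = 1.04 m/s, Re = 1.07×10^5, f = 0.03843, h_f = 7.93 m ≈ 7.88 m ✓

Q ≈ 0.00173 m³/s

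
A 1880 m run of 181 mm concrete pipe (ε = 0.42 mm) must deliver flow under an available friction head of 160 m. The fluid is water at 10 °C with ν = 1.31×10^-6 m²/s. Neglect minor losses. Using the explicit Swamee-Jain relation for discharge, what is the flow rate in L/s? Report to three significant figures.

Q ≈ 90.0 L/s

Swamee-Jain (Type II): Q = -0.965·√(gD⁵h_f/L)·ln[ε/(3.7D) + √(3.17ν²L/(gD³h_f))]
√(gD⁵h_f/L) = √(9.81·0.181⁵·160/1880) = 0.01274
ε/(3.7D) = 6.27×10^-4; √(3.17ν²L/(gD³h_f)) = 3.31×10^-5
Q = -0.965·0.01274·ln(6.603×10^-4) = 0.08999 m³/s
Check: V = 3.50 m/s, Re = 4.83×10^5, f = 0.02483, h_f = 161 m ≈ 160 m ✓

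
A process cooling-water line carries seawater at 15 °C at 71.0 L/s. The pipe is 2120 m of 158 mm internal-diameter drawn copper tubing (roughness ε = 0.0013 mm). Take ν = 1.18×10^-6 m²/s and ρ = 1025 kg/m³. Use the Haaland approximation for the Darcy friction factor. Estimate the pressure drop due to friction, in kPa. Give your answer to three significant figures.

Δp ≈ 1190 kPa

V = 4Q/(πD²) = 4·0.0710/(π·0.158²) = 3.621 m/s
Re = VD/ν = 3.621·0.158/1.18×10^-6 = 4.85×10^5 → turbulent
ε/D = 0.0013/158 = 8.23×10^-6
Haaland: f = 0.01323
h_f = f(L/D)V²/(2g) = 0.01323·(2120/0.158)·3.621²/(2·9.81) = 118.6 m
Δp = ρg·h_f = 1025·9.81·118.6 = 1193 kPa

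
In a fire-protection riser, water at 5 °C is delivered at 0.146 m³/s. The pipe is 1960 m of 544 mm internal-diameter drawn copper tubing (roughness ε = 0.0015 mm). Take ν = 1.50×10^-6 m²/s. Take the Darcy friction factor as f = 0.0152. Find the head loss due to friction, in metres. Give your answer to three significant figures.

h_f ≈ 1.10 m

V = 4Q/(πD²) = 4·0.146/(π·0.544²) = 0.6282 m/s
h_f = f(L/D)V²/(2g) = 0.01520·(1960/0.544)·0.6282²/(2·9.81) = 1.101 m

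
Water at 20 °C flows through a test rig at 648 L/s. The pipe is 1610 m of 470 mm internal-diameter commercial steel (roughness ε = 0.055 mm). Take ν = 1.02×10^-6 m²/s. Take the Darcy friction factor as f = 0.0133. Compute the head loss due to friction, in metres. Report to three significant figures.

V = 4Q/(πD²) = 4·0.648/(π·0.470²) = 3.735 m/s
h_f = f(L/D)V²/(2g) = 0.01330·(1610/0.470)·3.735²/(2·9.81) = 32.39 m

h_f ≈ 32.4 m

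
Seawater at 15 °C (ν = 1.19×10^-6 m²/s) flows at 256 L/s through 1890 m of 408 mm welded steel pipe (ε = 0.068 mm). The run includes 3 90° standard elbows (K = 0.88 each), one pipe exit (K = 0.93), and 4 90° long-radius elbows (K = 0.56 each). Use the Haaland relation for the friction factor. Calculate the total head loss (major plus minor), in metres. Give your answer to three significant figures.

V = 4Q/(πD²) = 1.958 m/s; V²/2g = 0.1954 m
Re = 6.71×10^5, ε/D = 1.67×10^-4 → f = 0.01460 (Haaland)
Major: h_f = f(L/D)·V²/2g = 0.01460·4632·0.1954 = 13.22 m
Minor: ΣK = 5.81; h_m = ΣK·V²/2g = 1.135 m
Total H_L = 13.22 + 1.135 = 14.35 m

H_L ≈ 14.4 m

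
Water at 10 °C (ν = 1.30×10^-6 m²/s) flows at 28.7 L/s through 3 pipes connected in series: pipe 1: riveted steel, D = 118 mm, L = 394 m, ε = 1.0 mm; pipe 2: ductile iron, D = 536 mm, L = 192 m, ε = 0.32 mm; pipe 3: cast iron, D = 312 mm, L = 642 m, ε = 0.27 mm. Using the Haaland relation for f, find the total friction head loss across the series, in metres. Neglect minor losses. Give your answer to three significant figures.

H ≈ 42.8 m

Pipe 1: V = 2.624 m/s, Re = 2.38×10^5, ε/D = 0.00847, f = 0.03620, h_1 = f(L/D)V²/2g = 42.43 m
Pipe 2: V = 0.1272 m/s, Re = 5.24×10^4, ε/D = 5.97×10^-4, f = 0.02238, h_2 = f(L/D)V²/2g = 0.006610 m
Pipe 3: V = 0.3754 m/s, Re = 9.01×10^4, ε/D = 8.65×10^-4, f = 0.02172, h_3 = f(L/D)V²/2g = 0.3209 m
Series → Q common, losses add: H = Σh = 42.76 m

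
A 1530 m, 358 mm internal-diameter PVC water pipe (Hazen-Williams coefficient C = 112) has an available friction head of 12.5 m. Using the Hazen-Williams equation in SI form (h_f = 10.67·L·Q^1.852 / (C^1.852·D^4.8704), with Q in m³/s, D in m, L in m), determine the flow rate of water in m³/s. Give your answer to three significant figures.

Q ≈ 0.156 m³/s

Rearranging: Q = [h_f·C^1.852·D^4.8704 / (10.67·L)]^(1/1.852)
Q = [12.5·112^1.852·0.358^4.8704 / (10.67·1530)]^0.540 = 0.1561 m³/s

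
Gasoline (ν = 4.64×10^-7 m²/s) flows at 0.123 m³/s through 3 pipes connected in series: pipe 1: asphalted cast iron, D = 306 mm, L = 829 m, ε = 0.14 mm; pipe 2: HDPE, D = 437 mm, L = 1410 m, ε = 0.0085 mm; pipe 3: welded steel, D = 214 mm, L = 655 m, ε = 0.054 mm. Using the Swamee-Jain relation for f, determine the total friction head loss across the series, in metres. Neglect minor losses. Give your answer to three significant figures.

H ≈ 35.3 m

Pipe 1: V = 1.673 m/s, Re = 1.10×10^6, ε/D = 4.58×10^-4, f = 0.01696, h_1 = f(L/D)V²/2g = 6.549 m
Pipe 2: V = 0.8201 m/s, Re = 7.72×10^5, ε/D = 1.95×10^-5, f = 0.01253, h_2 = f(L/D)V²/2g = 1.385 m
Pipe 3: V = 3.420 m/s, Re = 1.58×10^6, ε/D = 2.52×10^-4, f = 0.01503, h_3 = f(L/D)V²/2g = 27.41 m
Series → Q common, losses add: H = Σh = 35.35 m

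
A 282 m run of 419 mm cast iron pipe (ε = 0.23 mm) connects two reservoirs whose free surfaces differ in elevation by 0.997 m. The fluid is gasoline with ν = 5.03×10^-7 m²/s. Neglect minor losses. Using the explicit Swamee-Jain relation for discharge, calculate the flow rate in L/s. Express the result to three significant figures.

Swamee-Jain (Type II): Q = -0.965·√(gD⁵h_f/L)·ln[ε/(3.7D) + √(3.17ν²L/(gD³h_f))]
√(gD⁵h_f/L) = √(9.81·0.419⁵·0.997/282) = 0.02116
ε/(3.7D) = 1.48×10^-4; √(3.17ν²L/(gD³h_f)) = 1.77×10^-5
Q = -0.965·0.02116·ln(1.661×10^-4) = 0.1777 m³/s
Check: V = 1.29 m/s, Re = 1.07×10^6, f = 0.01759, h_f = 1.00 m ≈ 0.997 m ✓

Q ≈ 178 L/s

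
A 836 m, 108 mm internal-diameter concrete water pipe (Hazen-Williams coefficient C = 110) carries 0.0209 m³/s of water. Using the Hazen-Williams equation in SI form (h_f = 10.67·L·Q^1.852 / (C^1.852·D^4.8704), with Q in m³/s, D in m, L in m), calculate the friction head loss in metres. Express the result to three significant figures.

h_f = 10.67·836·0.0209^1.852 / (110^1.852·0.108^4.8704) = 58.38 m

h_f ≈ 58.4 m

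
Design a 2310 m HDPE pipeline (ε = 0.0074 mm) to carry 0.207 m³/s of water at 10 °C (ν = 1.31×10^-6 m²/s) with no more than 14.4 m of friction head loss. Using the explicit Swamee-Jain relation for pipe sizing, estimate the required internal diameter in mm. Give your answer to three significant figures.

Swamee-Jain (Type III): D = 0.66·[ε^1.25·(LQ²/(gh_f))^4.75 + ν·Q^9.4·(L/(gh_f))^5.2]^0.04
LQ²/(gh_f) = 0.7007; L/(gh_f) = 16.35
Term 1 = ε^1.25·(…)^4.75 = 7.12×10^-8; Term 2 = ν·Q^9.4·(…)^5.2 = 9.95×10^-7
D = 0.66·(7.12×10^-8 + 9.95×10^-7)^0.04 = 0.3808 m = 381 mm
Check: V = 1.82 m/s, Re = 5.28×10^5, f = 0.01328, h_f = 13.6 m ≈ 14.4 m ✓

D ≈ 381 mm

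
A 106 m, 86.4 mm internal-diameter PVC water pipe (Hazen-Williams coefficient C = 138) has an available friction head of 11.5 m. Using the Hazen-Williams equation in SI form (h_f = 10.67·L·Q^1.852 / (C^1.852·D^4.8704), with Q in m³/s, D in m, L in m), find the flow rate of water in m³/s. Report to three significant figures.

Q ≈ 0.0185 m³/s

Rearranging: Q = [h_f·C^1.852·D^4.8704 / (10.67·L)]^(1/1.852)
Q = [11.5·138^1.852·0.0864^4.8704 / (10.67·106)]^0.540 = 0.01850 m³/s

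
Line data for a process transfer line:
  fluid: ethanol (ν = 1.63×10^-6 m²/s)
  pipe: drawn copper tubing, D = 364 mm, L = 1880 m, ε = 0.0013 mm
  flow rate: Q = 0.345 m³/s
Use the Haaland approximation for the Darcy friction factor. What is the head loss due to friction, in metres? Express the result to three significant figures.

h_f ≈ 35.4 m

V = 4Q/(πD²) = 4·0.345/(π·0.364²) = 3.315 m/s
Re = VD/ν = 3.315·0.364/1.63×10^-6 = 7.40×10^5 → turbulent
ε/D = 0.0013/364 = 3.57×10^-6
Haaland: f = 0.01224
h_f = f(L/D)V²/(2g) = 0.01224·(1880/0.364)·3.315²/(2·9.81) = 35.42 m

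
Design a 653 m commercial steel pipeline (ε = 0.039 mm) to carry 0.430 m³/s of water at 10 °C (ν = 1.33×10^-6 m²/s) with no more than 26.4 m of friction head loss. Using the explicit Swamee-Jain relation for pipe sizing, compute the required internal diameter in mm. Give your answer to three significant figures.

Swamee-Jain (Type III): D = 0.66·[ε^1.25·(LQ²/(gh_f))^4.75 + ν·Q^9.4·(L/(gh_f))^5.2]^0.04
LQ²/(gh_f) = 0.4662; L/(gh_f) = 2.521
Term 1 = ε^1.25·(…)^4.75 = 8.21×10^-8; Term 2 = ν·Q^9.4·(…)^5.2 = 5.85×10^-8
D = 0.66·(8.21×10^-8 + 5.85×10^-8)^0.04 = 0.3511 m = 351 mm
Check: V = 4.44 m/s, Re = 1.17×10^6, f = 0.01350, h_f = 25.2 m ≈ 26.4 m ✓

D ≈ 351 mm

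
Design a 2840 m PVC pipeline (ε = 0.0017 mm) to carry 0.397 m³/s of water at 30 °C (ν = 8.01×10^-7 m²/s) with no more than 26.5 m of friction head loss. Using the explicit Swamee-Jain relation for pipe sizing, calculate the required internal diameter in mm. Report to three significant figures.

Swamee-Jain (Type III): D = 0.66·[ε^1.25·(LQ²/(gh_f))^4.75 + ν·Q^9.4·(L/(gh_f))^5.2]^0.04
LQ²/(gh_f) = 1.722; L/(gh_f) = 10.92
Term 1 = ε^1.25·(…)^4.75 = 8.11×10^-7; Term 2 = ν·Q^9.4·(…)^5.2 = 3.40×10^-5
D = 0.66·(8.11×10^-7 + 3.40×10^-5)^0.04 = 0.4378 m = 438 mm
Check: V = 2.64 m/s, Re = 1.44×10^6, f = 0.01105, h_f = 25.4 m ≈ 26.5 m ✓

D ≈ 438 mm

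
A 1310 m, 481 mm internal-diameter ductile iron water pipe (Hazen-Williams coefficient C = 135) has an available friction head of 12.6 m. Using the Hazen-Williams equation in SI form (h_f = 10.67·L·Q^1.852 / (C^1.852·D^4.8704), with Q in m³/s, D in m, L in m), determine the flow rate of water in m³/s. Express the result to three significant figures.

Q ≈ 0.447 m³/s

Rearranging: Q = [h_f·C^1.852·D^4.8704 / (10.67·L)]^(1/1.852)
Q = [12.6·135^1.852·0.481^4.8704 / (10.67·1310)]^0.540 = 0.4469 m³/s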